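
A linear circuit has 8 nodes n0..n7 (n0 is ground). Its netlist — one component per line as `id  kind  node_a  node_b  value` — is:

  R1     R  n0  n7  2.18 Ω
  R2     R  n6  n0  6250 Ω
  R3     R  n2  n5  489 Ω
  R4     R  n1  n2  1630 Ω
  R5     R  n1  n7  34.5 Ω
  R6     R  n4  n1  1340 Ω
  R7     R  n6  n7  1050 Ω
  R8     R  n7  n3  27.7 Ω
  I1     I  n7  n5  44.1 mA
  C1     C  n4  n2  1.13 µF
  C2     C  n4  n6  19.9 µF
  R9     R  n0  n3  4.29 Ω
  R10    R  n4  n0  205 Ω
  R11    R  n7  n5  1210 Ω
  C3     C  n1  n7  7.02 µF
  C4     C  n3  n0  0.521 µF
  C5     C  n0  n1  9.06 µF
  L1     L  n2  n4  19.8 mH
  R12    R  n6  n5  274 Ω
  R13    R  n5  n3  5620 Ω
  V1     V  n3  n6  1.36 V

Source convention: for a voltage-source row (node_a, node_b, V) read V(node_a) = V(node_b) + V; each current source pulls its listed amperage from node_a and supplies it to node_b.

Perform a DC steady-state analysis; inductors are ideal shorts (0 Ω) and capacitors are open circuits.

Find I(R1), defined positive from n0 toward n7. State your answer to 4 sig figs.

Apply KCL at each of the 7 non-ground nodes and solve the resulting linear system.
Node n1: branches {R4, R5, R6, C3, C5} → V_1 = 0.004828
Node n2: branches {R3, R4, C1, L1} → V_2 = 1.574
Node n3: branches {R8, R9, C4, R13, V1} → V_3 = 0.1033
Node n4: branches {R6, C1, C2, R10, L1} → V_4 = 1.574
Node n5: branches {R3, I1, R11, R12, R13} → V_5 = 6.373
Node n6: branches {R2, R7, C2, R12, V1} → V_6 = -1.257
Node n7: branches {R1, R5, R7, R8, I1, R11, C3} → V_7 = -0.06880
Source currents: i(L1)=0.008851, i(V1)=-0.02918

0.03156 A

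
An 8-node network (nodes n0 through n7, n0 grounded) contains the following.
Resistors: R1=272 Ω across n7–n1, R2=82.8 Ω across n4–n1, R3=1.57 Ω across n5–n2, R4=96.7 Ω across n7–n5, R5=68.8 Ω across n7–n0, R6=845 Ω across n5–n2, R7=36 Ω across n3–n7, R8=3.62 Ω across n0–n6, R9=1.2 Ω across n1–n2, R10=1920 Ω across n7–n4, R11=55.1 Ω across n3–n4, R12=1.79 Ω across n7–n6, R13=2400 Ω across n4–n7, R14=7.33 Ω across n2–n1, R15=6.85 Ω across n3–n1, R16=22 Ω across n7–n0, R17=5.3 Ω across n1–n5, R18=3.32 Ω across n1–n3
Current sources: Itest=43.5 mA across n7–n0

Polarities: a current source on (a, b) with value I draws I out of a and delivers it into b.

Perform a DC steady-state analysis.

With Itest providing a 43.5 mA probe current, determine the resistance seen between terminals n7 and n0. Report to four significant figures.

Apply KCL at each of the 7 non-ground nodes and solve the resulting linear system.
Node n1: branches {R1, R2, R9, R14, R15, R17, R18} → V_1 = -0.1777
Node n2: branches {R3, R6, R9, R14} → V_2 = -0.1777
Node n3: branches {R7, R11, R15, R18} → V_3 = -0.1777
Node n4: branches {R2, R10, R11, R13} → V_4 = -0.1777
Node n5: branches {R3, R4, R6, R17} → V_5 = -0.1777
Node n6: branches {R8, R12} → V_6 = -0.1189
Node n7: branches {R1, R4, R5, R7, R10, R12, R13, R16, Itest} → V_7 = -0.1777

R_eq = 4.084 Ω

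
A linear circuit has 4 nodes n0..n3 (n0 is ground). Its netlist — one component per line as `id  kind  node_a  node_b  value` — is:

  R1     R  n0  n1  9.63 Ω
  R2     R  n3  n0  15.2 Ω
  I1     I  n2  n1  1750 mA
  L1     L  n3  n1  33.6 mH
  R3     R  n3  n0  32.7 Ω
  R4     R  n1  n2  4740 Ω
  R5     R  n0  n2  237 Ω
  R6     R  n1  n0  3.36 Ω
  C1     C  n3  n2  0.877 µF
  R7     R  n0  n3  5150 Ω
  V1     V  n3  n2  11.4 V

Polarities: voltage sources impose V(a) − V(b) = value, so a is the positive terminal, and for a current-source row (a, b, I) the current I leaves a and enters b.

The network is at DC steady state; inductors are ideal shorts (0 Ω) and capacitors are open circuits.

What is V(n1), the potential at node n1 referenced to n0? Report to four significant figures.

0.09577 V

MNA unknowns: 3 node voltages V₁..V_3 plus 2 source currents (L1, V1)
R1: Y=0.1038 on G[0,1]
R2: Y=0.06579 on G[3,0]
I1: z[2]−=1.75, z[1]+=1.75
L1: row V3−V1=0, i_L1 at 3,1
R3: Y=0.03058 on G[3,0]
R4: Y=0.0002110 on G[1,2]
R5: Y=0.004219 on G[0,2]
R6: Y=0.2976 on G[1,0]
C1: Y=0.000 on G[3,2]
R7: Y=0.0001942 on G[0,3]
V1: row V3−V2=11.4, i_V1 at 3,2
solve → V1=0.09577, V2=-11.30, V3=0.09577
aux → i_L1=-1.709, i_V1=1.700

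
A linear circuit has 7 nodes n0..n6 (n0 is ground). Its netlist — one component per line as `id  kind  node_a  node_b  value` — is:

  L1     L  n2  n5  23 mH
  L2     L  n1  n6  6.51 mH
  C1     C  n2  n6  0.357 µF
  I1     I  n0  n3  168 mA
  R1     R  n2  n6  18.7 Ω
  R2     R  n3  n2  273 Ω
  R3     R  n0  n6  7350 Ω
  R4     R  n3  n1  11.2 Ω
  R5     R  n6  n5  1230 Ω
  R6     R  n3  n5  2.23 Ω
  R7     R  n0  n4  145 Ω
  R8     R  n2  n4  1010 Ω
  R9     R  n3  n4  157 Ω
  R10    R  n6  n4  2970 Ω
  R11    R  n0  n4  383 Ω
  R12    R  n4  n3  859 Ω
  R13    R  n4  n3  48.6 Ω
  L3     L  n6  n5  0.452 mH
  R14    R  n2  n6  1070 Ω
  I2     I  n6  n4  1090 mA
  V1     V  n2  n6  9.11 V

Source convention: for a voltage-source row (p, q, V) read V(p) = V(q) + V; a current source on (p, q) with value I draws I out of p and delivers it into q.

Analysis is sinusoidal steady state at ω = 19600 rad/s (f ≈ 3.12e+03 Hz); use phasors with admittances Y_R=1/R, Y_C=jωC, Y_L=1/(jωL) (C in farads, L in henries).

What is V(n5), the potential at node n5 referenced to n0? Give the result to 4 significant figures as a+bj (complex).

-15.77+0.6082j V

Apply KCL at each of the 6 non-ground nodes and solve the resulting linear system.
Node n1: branches {L2, R4} → V_1 = -14.30+0.7159j
Node n2: branches {L1, C1, R1, R2, R8, R14, V1} → V_2 = -7.145-8.125j
Node n3: branches {I1, R2, R4, R6, R9, R12, R13} → V_3 = -13.53+0.5446j
Node n4: branches {R7, R8, R9, R10, R11, R12, R13, I2} → V_4 = 17.90+0.1163j
Node n5: branches {L1, R5, R6, L3} → V_5 = -15.77+0.6082j
Node n6: branches {L2, C1, R1, R3, R5, R10, L3, R14, I2, V1} → V_6 = -16.25-8.125j
Source currents: i(V1)=-0.4749-0.004694j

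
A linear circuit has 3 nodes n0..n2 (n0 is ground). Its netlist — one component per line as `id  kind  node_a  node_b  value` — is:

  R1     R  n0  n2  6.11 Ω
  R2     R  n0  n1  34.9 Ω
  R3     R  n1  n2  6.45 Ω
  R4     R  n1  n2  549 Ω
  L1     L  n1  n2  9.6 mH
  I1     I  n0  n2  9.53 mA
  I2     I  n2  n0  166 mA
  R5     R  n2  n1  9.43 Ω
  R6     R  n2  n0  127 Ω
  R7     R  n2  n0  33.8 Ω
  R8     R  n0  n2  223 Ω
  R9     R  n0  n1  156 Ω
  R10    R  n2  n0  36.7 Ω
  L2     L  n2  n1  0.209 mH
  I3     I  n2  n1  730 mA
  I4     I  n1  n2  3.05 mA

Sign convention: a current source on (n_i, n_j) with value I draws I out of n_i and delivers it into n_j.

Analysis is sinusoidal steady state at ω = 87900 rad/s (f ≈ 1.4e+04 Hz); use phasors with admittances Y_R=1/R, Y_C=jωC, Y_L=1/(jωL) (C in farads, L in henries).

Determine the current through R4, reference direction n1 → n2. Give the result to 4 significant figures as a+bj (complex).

0.004480+0.0008492j A

MNA unknowns: 2 node voltages V₁..V_2
R1: Y=0.1637+0.000j on G[0,2]
R2: Y=0.02865+0.000j on G[0,1]
R3: Y=0.1550+0.000j on G[1,2]
R4: Y=0.001821+0.000j on G[1,2]
L1: Y=0.000-0.001185j on G[1,2]
I1: z[0]−=0.00953, z[2]+=0.00953
I2: z[2]−=0.166, z[0]+=0.166
R5: Y=0.1060+0.000j on G[2,1]
R6: Y=0.007874+0.000j on G[2,0]
R7: Y=0.02959+0.000j on G[2,0]
R8: Y=0.004484+0.000j on G[0,2]
R9: Y=0.006410+0.000j on G[0,1]
R10: Y=0.02725+0.000j on G[2,0]
L2: Y=0.000-0.05443j on G[2,1]
I3: z[2]−=0.73, z[1]+=0.73
I4: z[1]−=0.00305, z[2]+=0.00305
solve → V1=1.553+0.4052j, V2=-0.9059-0.06102j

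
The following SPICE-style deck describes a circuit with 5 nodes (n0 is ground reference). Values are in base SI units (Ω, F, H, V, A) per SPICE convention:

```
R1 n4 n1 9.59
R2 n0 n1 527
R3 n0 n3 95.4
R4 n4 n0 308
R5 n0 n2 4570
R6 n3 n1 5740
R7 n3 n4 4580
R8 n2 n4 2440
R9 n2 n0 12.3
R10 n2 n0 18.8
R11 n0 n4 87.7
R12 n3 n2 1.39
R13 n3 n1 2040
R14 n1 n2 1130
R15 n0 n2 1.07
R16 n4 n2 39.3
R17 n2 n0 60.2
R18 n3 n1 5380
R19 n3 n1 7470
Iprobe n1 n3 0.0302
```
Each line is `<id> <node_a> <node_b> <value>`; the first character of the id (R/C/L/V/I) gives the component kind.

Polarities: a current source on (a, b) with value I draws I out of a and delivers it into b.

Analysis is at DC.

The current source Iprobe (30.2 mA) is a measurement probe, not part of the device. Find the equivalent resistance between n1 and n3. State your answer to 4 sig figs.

R_eq = 31.65 Ω

Element admittances at DC:
  Y(R1) = 0.1043 S between n4,n1
  Y(R2) = 0.001898 S between n0,n1
  Y(R3) = 0.01048 S between n0,n3
  Y(R4) = 0.003247 S between n4,n0
  Y(R5) = 0.0002188 S between n0,n2
  Y(R6) = 0.0001742 S between n3,n1
  Y(R7) = 0.0002183 S between n3,n4
  Y(R8) = 0.0004098 S between n2,n4
  Y(R9) = 0.08130 S between n2,n0
  Y(R10) = 0.05319 S between n2,n0
  Y(R11) = 0.01140 S between n0,n4
  Y(R12) = 0.7194 S between n3,n2
  Y(R13) = 0.0004902 S between n3,n1
  Y(R14) = 0.0008850 S between n1,n2
  Y(R15) = 0.9346 S between n0,n2
  Y(R16) = 0.02545 S between n4,n2
  Y(R17) = 0.01661 S between n2,n0
  Y(R18) = 0.0001859 S between n3,n1
  Y(R19) = 0.0001339 S between n3,n1
  Iprobe: injects 0.0302 A into n3 (from n1)
Assemble and solve the 4×4 MNA system:
  V(n1)=-0.9062  V(n2)=0.009871  V(n3)=0.04961  V(n4)=-0.6498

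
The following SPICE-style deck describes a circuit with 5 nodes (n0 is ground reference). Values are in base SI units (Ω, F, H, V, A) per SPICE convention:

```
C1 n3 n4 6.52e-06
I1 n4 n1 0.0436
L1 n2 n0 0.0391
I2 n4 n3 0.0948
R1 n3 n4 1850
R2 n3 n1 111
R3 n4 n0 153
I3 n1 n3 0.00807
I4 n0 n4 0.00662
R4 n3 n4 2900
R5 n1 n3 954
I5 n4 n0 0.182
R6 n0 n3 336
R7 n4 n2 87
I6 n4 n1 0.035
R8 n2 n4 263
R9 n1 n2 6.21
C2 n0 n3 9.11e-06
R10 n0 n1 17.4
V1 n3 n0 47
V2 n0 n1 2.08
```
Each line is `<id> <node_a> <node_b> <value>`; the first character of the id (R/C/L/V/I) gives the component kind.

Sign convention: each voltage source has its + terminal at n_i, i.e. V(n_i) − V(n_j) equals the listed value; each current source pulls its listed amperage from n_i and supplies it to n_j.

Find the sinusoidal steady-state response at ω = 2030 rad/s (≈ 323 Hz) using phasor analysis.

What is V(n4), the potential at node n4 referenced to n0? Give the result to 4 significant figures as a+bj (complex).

1.517+28.04j V

Element admittances at ω=2030 rad/s:
  Y(C1) = 0.000+0.01324j S between n3,n4
  I1: injects 0.0436 A into n1 (from n4)
  Y(L1) = 0.000-0.01260j S between n2,n0
  I2: injects 0.0948 A into n3 (from n4)
  Y(R1) = 0.0005405+0.000j S between n3,n4
  Y(R2) = 0.009009+0.000j S between n3,n1
  Y(R3) = 0.006536+0.000j S between n4,n0
  I3: injects 0.00807 A into n3 (from n1)
  I4: injects 0.00662 A into n4 (from n0)
  Y(R4) = 0.0003448+0.000j S between n3,n4
  Y(R5) = 0.001048+0.000j S between n1,n3
  I5: injects 0.182 A into n0 (from n4)
  Y(R6) = 0.002976+0.000j S between n0,n3
  Y(R7) = 0.01149+0.000j S between n4,n2
  I6: injects 0.035 A into n1 (from n4)
  Y(R8) = 0.003802+0.000j S between n2,n4
  Y(R9) = 0.1610+0.000j S between n1,n2
  Y(C2) = 0.000+0.01849j S between n0,n3
  Y(R10) = 0.05747+0.000j S between n0,n1
  V1: constraint V(n3)−V(n0) = 47
  V2: constraint V(n0)−V(n1) = 2.08
Assemble and solve the 6×6 MNA system:
  V(n1)=-2.080+0.000j  V(n2)=-1.932+2.295j  V(n3)=47.00+0.000j  V(n4)=1.517+28.04j
  i(V1)=-0.9421-1.446j  i(V2)=-0.7075-0.3695j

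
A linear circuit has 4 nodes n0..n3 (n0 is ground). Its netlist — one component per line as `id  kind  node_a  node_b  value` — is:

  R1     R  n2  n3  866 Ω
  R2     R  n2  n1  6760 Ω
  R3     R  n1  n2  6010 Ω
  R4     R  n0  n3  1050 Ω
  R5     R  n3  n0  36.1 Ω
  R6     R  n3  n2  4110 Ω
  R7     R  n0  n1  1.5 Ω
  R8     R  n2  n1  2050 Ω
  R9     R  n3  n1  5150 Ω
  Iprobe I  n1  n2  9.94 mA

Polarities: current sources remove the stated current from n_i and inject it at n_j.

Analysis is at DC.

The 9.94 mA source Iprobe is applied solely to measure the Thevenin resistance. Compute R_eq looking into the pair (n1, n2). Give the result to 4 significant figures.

R_eq = 468.8 Ω

Element admittances at DC:
  Y(R1) = 0.001155 S between n2,n3
  Y(R2) = 0.0001479 S between n2,n1
  Y(R3) = 0.0001664 S between n1,n2
  Y(R4) = 0.0009524 S between n0,n3
  Y(R5) = 0.02770 S between n3,n0
  Y(R6) = 0.0002433 S between n3,n2
  Y(R7) = 0.6667 S between n0,n1
  Y(R8) = 0.0004878 S between n2,n1
  Y(R9) = 0.0001942 S between n3,n1
  Iprobe: injects 0.00994 A into n2 (from n1)
Assemble and solve the 3×3 MNA system:
  V(n1)=-0.009238  V(n2)=4.651  V(n3)=0.2149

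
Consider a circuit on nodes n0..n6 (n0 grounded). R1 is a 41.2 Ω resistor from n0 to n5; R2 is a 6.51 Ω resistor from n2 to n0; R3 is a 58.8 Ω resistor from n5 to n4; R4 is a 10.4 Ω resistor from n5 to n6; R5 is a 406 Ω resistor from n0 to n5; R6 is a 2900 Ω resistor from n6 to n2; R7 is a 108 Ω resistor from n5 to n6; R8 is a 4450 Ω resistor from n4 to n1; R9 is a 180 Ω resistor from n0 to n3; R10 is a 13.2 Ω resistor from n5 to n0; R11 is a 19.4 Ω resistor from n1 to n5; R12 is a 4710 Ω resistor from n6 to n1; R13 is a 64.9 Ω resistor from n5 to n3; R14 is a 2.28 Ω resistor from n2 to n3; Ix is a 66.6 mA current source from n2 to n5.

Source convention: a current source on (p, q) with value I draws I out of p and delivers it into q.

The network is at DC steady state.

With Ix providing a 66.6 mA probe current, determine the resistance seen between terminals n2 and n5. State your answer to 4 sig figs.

R_eq = 12.92 Ω

Element admittances at DC:
  Y(R1) = 0.02427 S between n0,n5
  Y(R2) = 0.1536 S between n2,n0
  Y(R3) = 0.01701 S between n5,n4
  Y(R4) = 0.09615 S between n5,n6
  Y(R5) = 0.002463 S between n0,n5
  Y(R6) = 0.0003448 S between n6,n2
  Y(R7) = 0.009259 S between n5,n6
  Y(R8) = 0.0002247 S between n4,n1
  Y(R9) = 0.005556 S between n0,n3
  Y(R10) = 0.07576 S between n5,n0
  Y(R11) = 0.05155 S between n1,n5
  Y(R12) = 0.0002123 S between n6,n1
  Y(R13) = 0.01541 S between n5,n3
  Y(R14) = 0.4386 S between n2,n3
  Ix: injects 0.0666 A into n5 (from n2)
Assemble and solve the 6×6 MNA system:
  V(n1)=0.5225  V(n2)=-0.3376  V(n3)=-0.3047  V(n4)=0.5226  V(n5)=0.5226  V(n6)=0.5198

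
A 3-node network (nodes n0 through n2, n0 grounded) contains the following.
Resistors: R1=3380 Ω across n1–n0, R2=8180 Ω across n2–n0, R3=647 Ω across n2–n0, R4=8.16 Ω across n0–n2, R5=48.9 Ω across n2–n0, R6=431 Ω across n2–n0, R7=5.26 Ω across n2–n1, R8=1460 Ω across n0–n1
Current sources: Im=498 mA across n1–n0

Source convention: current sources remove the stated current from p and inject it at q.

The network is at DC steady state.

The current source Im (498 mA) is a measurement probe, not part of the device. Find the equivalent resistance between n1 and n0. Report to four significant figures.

MNA unknowns: 2 node voltages V₁..V_2
R1: Y=0.0002959 on G[1,0]
R2: Y=0.0001222 on G[2,0]
R3: Y=0.001546 on G[2,0]
R4: Y=0.1225 on G[0,2]
R5: Y=0.02045 on G[2,0]
R6: Y=0.002320 on G[2,0]
R7: Y=0.1901 on G[2,1]
R8: Y=0.0006849 on G[0,1]
Im: z[1]−=0.498, z[0]+=0.498
solve → V1=-5.937, V2=-3.348

R_eq = 11.92 Ω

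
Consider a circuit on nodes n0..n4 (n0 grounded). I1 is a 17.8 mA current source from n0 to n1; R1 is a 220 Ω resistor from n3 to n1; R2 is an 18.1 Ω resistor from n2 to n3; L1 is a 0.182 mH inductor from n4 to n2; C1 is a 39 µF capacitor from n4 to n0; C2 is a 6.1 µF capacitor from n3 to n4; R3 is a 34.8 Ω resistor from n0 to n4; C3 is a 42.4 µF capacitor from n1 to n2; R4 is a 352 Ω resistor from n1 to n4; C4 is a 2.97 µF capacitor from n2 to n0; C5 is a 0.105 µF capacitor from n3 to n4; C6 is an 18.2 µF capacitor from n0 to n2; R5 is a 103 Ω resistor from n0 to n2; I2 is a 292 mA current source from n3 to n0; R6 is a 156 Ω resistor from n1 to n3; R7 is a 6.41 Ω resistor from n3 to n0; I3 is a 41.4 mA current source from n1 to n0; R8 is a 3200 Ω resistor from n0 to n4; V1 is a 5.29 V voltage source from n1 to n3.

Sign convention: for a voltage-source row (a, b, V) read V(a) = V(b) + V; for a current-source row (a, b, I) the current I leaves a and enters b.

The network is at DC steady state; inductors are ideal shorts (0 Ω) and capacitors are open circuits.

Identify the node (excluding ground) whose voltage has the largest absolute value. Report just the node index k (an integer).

1

Apply KCL at each of the 4 non-ground nodes and solve the resulting linear system.
Node n1: branches {I1, R1, C3, R4, R6, I3, V1} → V_1 = 3.496
Node n2: branches {R2, L1, C3, C4, C6, R5} → V_2 = -0.9210
Node n3: branches {R1, R2, C2, C5, I2, R6, R7, V1} → V_3 = -1.794
Node n4: branches {L1, C1, C2, R3, R4, C5, R8} → V_4 = -0.9210
Source currents: i(L1)=0.03930, i(V1)=-0.09410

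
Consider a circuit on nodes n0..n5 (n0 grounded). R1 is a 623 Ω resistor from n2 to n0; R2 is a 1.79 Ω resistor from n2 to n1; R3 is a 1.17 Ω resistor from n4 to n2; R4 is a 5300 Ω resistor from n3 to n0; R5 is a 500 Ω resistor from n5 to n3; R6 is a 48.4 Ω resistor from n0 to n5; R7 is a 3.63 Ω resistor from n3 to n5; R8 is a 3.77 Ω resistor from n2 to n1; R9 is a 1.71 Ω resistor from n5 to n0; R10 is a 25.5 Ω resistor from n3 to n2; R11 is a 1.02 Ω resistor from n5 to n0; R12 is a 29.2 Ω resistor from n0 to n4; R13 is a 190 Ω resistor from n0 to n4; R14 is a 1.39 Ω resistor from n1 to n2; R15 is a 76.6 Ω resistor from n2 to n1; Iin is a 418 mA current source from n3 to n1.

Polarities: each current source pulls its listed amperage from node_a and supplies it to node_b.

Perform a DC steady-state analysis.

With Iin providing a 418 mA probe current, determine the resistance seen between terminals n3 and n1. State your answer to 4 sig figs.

R_eq = 14.35 Ω

Element admittances at DC:
  Y(R1) = 0.001605 S between n2,n0
  Y(R2) = 0.5587 S between n2,n1
  Y(R3) = 0.8547 S between n4,n2
  Y(R4) = 0.0001887 S between n3,n0
  Y(R5) = 0.002000 S between n5,n3
  Y(R6) = 0.02066 S between n0,n5
  Y(R7) = 0.2755 S between n3,n5
  Y(R8) = 0.2653 S between n2,n1
  Y(R9) = 0.5848 S between n5,n0
  Y(R10) = 0.03922 S between n3,n2
  Y(R11) = 0.9804 S between n5,n0
  Y(R12) = 0.03425 S between n0,n4
  Y(R13) = 0.005263 S between n0,n4
  Y(R14) = 0.7194 S between n1,n2
  Y(R15) = 0.01305 S between n2,n1
  Iin: injects 0.418 A into n1 (from n3)
Assemble and solve the 5×5 MNA system:
  V(n1)=5.179  V(n2)=4.911  V(n3)=-0.8180  V(n4)=4.694  V(n5)=-0.1218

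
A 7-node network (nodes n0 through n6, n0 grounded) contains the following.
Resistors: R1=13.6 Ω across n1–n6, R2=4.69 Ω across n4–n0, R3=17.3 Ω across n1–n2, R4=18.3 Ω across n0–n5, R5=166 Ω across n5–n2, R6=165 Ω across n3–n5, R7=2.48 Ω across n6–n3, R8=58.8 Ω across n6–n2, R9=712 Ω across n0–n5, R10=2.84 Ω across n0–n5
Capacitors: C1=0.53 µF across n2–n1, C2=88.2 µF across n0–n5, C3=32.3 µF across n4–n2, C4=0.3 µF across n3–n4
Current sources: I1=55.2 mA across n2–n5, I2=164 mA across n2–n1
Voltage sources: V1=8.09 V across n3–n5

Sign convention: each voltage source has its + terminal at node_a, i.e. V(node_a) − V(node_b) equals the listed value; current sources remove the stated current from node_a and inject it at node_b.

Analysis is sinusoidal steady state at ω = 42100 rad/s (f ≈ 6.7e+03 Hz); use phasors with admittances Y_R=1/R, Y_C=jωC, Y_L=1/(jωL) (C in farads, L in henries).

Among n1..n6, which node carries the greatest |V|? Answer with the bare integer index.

Element admittances at ω=42100 rad/s:
  Y(R1) = 0.07353+0.000j S between n1,n6
  Y(R2) = 0.2132+0.000j S between n4,n0
  Y(R3) = 0.05780+0.000j S between n1,n2
  Y(C1) = 0.000+0.02231j S between n2,n1
  Y(R4) = 0.05464+0.000j S between n0,n5
  Y(R5) = 0.006024+0.000j S between n5,n2
  Y(R6) = 0.006061+0.000j S between n3,n5
  I1: injects 0.0552 A into n5 (from n2)
  Y(C2) = 0.000+3.713j S between n0,n5
  Y(C3) = 0.000+1.360j S between n4,n2
  Y(R7) = 0.4032+0.000j S between n6,n3
  Y(R8) = 0.01701+0.000j S between n6,n2
  Y(C4) = 0.000+0.01263j S between n3,n4
  I2: injects 0.164 A into n1 (from n2)
  Y(R9) = 0.001404+0.000j S between n0,n5
  Y(R10) = 0.3521+0.000j S between n0,n5
  V1: constraint V(n3)−V(n5) = 8.09
Assemble and solve the 7×7 MNA system:
  V(n1)=5.638-0.6300j  V(n2)=0.9144+0.4432j  V(n3)=8.052+0.04691j  V(n4)=0.8903+0.5778j  V(n5)=-0.03834+0.04691j  V(n6)=7.446-0.04024j
  i(V1)=-0.2998-0.1256j

3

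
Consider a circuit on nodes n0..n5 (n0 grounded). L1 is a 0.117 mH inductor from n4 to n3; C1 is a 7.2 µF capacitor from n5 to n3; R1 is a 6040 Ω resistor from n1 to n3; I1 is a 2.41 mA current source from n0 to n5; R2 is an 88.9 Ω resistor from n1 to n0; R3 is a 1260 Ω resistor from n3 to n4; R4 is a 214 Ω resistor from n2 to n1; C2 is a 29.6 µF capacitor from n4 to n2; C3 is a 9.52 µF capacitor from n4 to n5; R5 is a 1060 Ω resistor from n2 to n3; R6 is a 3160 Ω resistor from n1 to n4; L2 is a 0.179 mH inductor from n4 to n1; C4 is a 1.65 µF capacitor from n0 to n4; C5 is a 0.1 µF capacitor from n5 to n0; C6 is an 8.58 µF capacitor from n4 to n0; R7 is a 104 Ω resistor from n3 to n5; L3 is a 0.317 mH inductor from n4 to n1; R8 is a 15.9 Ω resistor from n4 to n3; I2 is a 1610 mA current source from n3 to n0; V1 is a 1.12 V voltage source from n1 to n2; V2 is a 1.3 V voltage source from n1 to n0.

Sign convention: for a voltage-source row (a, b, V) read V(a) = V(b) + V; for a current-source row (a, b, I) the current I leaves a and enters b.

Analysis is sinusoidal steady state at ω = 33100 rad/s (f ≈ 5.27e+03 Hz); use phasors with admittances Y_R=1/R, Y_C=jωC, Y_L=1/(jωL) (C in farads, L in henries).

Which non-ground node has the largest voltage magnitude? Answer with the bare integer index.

3

Apply KCL at each of the 5 non-ground nodes and solve the resulting linear system.
Node n1: branches {R1, R2, R4, R6, L2, L3, V1, V2} → V_1 = 1.300+0.000j
Node n2: branches {R4, C2, R5, V1} → V_2 = 0.1800+0.000j
Node n3: branches {L1, C1, R1, R3, R5, R7, R8, I2} → V_3 = -5.738-8.534j
Node n4: branches {L1, R3, C2, C3, R6, L2, C4, C6, L3, R8} → V_4 = -0.1416+1.527j
Node n5: branches {C1, I1, C3, C5, R7} → V_5 = -2.636-2.740j
Source currents: i(V1)=1.496+0.3231j, i(V2)=-1.114+0.05666j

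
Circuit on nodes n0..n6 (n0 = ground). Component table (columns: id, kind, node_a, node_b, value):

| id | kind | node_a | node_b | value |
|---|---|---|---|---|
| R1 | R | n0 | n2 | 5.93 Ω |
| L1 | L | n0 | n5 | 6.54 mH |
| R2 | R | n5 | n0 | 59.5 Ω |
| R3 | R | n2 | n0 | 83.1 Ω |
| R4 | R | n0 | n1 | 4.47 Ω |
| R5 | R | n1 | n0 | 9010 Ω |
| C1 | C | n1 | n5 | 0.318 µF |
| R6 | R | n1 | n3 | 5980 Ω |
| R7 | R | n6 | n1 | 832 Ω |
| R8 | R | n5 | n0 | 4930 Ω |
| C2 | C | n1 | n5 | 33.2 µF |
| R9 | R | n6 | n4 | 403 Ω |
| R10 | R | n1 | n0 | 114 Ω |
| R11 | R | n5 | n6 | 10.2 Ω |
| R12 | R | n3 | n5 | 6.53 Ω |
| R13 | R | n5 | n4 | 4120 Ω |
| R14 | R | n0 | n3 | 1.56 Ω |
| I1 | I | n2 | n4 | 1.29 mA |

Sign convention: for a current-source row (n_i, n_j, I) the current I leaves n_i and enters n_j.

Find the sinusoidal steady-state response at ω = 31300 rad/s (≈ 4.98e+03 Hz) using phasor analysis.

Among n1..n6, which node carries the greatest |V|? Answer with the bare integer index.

MNA unknowns: 6 node voltages V₁..V_6
R1: Y=0.1686+0.000j on G[0,2]
L1: Y=0.000-0.004885j on G[0,5]
R2: Y=0.01681+0.000j on G[5,0]
R3: Y=0.01203+0.000j on G[2,0]
R4: Y=0.2237+0.000j on G[0,1]
R5: Y=0.0001110+0.000j on G[1,0]
C1: Y=0.000+0.009953j on G[1,5]
R6: Y=0.0001672+0.000j on G[1,3]
R7: Y=0.001202+0.000j on G[6,1]
R8: Y=0.0002028+0.000j on G[5,0]
C2: Y=0.000+1.039j on G[1,5]
R9: Y=0.002481+0.000j on G[6,4]
R10: Y=0.008772+0.000j on G[1,0]
R11: Y=0.09804+0.000j on G[5,6]
R12: Y=0.1531+0.000j on G[3,5]
R13: Y=0.0002427+0.000j on G[5,4]
R14: Y=0.6410+0.000j on G[0,3]
I1: z[2]−=0.00129, z[4]+=0.00129
solve → V1=0.003433+0.0003276j, V2=-0.007140+0.000j, V3=0.0006768-8.098e-05j, V4=0.4878-0.0004122j, V5=0.003507-0.0004204j, V6=0.01532-0.0004114j

4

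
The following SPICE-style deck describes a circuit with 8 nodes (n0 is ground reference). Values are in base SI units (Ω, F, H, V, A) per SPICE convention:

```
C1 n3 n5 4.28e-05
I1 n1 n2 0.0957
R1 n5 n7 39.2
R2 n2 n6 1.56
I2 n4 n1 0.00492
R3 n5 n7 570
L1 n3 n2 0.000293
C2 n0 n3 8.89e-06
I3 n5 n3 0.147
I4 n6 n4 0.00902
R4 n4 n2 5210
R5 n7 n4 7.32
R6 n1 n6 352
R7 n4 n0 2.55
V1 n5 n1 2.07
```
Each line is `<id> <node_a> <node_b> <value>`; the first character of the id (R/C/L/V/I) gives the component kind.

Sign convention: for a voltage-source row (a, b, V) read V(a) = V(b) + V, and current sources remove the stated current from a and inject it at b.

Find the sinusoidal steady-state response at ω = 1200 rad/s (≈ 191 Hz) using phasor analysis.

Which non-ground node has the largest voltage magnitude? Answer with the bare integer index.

1

Element admittances at ω=1200 rad/s:
  Y(C1) = 0.000+0.05136j S between n3,n5
  I1: injects 0.0957 A into n2 (from n1)
  Y(R1) = 0.02551+0.000j S between n5,n7
  Y(R2) = 0.6410+0.000j S between n2,n6
  I2: injects 0.00492 A into n1 (from n4)
  Y(R3) = 0.001754+0.000j S between n5,n7
  Y(L1) = 0.000-2.844j S between n3,n2
  Y(C2) = 0.000+0.01067j S between n0,n3
  I3: injects 0.147 A into n3 (from n5)
  I4: injects 0.00902 A into n4 (from n6)
  Y(R4) = 0.0001919+0.000j S between n4,n2
  Y(R5) = 0.1366+0.000j S between n7,n4
  Y(R6) = 0.002841+0.000j S between n1,n6
  Y(R7) = 0.3922+0.000j S between n4,n0
  V1: constraint V(n5)−V(n1) = 2.07
Assemble and solve the 8×8 MNA system:
  V(n1)=-3.791+0.6445j  V(n2)=-1.249-3.094j  V(n3)=-1.245-3.122j  V(n4)=-0.08493+0.03386j  V(n5)=-1.721+0.6445j  V(n6)=-1.274-3.077j  V(n7)=-0.3571+0.1355j
  i(V1)=0.08363+0.01057j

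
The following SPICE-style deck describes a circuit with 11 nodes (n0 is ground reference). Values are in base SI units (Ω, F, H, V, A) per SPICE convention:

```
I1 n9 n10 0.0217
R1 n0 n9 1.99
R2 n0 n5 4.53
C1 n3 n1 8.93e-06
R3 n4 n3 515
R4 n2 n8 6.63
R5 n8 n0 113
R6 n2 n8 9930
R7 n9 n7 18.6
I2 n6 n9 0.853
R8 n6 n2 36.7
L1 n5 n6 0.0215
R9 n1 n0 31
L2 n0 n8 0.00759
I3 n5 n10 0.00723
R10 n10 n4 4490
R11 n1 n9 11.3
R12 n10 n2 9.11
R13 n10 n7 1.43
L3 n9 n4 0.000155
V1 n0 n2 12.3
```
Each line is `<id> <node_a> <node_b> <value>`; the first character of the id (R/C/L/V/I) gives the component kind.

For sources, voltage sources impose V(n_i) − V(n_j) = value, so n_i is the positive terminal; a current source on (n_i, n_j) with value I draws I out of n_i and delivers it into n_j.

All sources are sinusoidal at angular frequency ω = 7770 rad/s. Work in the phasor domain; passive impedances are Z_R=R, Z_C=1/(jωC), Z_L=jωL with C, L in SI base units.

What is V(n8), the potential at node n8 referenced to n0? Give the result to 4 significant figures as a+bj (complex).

MNA unknowns: 10 node voltages V₁..V_10 plus 1 source current (V1)
I1: z[9]−=0.0217, z[10]+=0.0217
R1: Y=0.5025+0.000j on G[0,9]
R2: Y=0.2208+0.000j on G[0,5]
C1: Y=0.000+0.06939j on G[3,1]
R3: Y=0.001942+0.000j on G[4,3]
R4: Y=0.1508+0.000j on G[2,8]
R5: Y=0.008850+0.000j on G[8,0]
R6: Y=0.0001007+0.000j on G[2,8]
R7: Y=0.05376+0.000j on G[9,7]
I2: z[6]−=0.853, z[9]+=0.853
R8: Y=0.02725+0.000j on G[6,2]
L1: Y=0.000-0.005986j on G[5,6]
R9: Y=0.03226+0.000j on G[1,0]
L2: Y=0.000-0.01696j on G[0,8]
I3: z[5]−=0.00723, z[10]+=0.00723
R10: Y=0.0002227+0.000j on G[10,4]
R11: Y=0.08850+0.000j on G[1,9]
R12: Y=0.1098+0.000j on G[10,2]
R13: Y=0.6993+0.000j on G[10,7]
L3: Y=0.000-0.8303j on G[9,4]
V1: row V0−V2=12.3, i_V1 at 0,2
solve → V1=0.5481+4.087e-05j, V2=-12.30+0.000j, V3=0.5482-0.005429j, V4=0.7437-0.002812j, V5=-0.3076+1.114j, V6=-41.38-9.023j, V7=-7.402-4.234e-06j, V8=-11.49-1.219j, V9=0.7437-1.655e-06j, V10=-8.029-4.433e-06j
aux → i_V1=0.2011+0.4299j

-11.49-1.219j V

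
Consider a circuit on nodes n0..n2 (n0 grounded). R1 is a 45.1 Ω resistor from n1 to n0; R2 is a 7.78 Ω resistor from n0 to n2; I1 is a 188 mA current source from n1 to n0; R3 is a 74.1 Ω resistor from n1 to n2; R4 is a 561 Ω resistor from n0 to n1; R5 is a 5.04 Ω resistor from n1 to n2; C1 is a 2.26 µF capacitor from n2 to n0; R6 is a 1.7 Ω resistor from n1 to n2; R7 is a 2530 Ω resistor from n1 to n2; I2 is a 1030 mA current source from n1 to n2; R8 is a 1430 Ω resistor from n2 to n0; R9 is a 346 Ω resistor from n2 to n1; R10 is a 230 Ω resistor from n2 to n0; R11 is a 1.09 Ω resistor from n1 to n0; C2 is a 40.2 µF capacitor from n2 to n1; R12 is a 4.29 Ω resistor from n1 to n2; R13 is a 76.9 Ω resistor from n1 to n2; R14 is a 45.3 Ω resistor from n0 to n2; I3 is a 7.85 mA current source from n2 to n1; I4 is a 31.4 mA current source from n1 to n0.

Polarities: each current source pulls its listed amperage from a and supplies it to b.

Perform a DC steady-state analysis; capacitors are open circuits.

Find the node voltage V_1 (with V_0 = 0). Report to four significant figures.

Apply KCL at each of the 2 non-ground nodes and solve the resulting linear system.
Node n1: branches {R1, I1, R3, R4, R5, R6, R7, I2, R9, R11, C2, R12, R13, I3, I4} → V_1 = -0.3263
Node n2: branches {R2, R3, R5, C1, R6, R7, I2, R8, R9, R10, C2, R12, R13, R14, I3} → V_2 = 0.5640

-0.3263 V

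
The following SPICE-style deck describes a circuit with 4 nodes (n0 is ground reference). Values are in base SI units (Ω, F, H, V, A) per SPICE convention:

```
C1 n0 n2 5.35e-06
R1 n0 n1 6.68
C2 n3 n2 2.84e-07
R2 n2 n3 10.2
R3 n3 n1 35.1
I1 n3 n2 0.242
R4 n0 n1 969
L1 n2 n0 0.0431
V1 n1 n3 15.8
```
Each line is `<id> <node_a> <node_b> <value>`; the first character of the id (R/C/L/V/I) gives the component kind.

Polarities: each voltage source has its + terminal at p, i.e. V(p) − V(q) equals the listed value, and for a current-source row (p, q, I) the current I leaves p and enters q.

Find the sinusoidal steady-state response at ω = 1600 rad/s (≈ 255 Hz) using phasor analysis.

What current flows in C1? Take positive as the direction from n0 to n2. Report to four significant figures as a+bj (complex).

-0.01140+0.1130j A

Element admittances at ω=1600 rad/s:
  Y(C1) = 0.000+0.008560j S between n0,n2
  Y(R1) = 0.1497+0.000j S between n0,n1
  Y(C2) = 0.000+0.0004544j S between n3,n2
  Y(R2) = 0.09804+0.000j S between n2,n3
  Y(R3) = 0.02849+0.000j S between n3,n1
  I1: injects 0.242 A into n2 (from n3)
  Y(R4) = 0.001032+0.000j S between n0,n1
  Y(L1) = 0.000-0.01450j S between n2,n0
  V1: constraint V(n1)−V(n3) = 15.8
Assemble and solve the 4×4 MNA system:
  V(n1)=0.05251-0.5204j  V(n2)=-13.20-1.332j  V(n3)=-15.75-0.5204j
  i(V1)=-0.4581+0.07844j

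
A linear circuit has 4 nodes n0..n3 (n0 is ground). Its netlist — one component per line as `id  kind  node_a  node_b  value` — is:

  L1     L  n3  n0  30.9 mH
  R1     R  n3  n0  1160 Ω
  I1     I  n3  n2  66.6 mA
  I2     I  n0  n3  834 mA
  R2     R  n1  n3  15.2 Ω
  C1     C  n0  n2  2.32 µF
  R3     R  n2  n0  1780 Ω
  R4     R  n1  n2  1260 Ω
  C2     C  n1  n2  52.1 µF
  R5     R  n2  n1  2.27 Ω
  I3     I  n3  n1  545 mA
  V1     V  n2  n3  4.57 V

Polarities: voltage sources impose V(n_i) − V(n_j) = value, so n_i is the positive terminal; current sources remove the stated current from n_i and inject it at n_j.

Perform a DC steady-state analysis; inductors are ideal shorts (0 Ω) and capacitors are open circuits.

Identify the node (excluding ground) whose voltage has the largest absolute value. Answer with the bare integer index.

Apply KCL at each of the 3 non-ground nodes and solve the resulting linear system.
Node n1: branches {R2, R4, C2, R5, I3} → V_1 = 5.052
Node n2: branches {I1, C1, R3, R4, C2, R5, V1} → V_2 = 4.570
Node n3: branches {L1, R1, I1, I2, R2, I3, V1} → V_3 = 0.000
Source currents: i(L1)=0.8314, i(V1)=0.2767

1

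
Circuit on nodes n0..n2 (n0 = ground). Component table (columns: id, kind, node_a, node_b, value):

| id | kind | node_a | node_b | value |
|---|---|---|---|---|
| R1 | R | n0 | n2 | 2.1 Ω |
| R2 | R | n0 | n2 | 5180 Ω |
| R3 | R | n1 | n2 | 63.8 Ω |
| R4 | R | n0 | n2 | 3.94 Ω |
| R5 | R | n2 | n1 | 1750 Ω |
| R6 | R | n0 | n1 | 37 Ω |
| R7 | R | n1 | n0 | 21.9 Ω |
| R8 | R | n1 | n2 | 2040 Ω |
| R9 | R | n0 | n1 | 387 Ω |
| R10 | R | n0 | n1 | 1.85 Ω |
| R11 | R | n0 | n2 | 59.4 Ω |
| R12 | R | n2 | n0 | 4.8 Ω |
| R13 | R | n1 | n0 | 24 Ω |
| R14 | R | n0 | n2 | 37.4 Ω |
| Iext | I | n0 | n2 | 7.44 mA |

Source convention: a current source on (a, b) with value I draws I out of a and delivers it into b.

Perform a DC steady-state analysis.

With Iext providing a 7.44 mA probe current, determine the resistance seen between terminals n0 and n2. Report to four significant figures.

Element admittances at DC:
  Y(R1) = 0.4762 S between n0,n2
  Y(R2) = 0.0001931 S between n0,n2
  Y(R3) = 0.01567 S between n1,n2
  Y(R4) = 0.2538 S between n0,n2
  Y(R5) = 0.0005714 S between n2,n1
  Y(R6) = 0.02703 S between n0,n1
  Y(R7) = 0.04566 S between n1,n0
  Y(R8) = 0.0004902 S between n1,n2
  Y(R9) = 0.002584 S between n0,n1
  Y(R10) = 0.5405 S between n0,n1
  Y(R11) = 0.01684 S between n0,n2
  Y(R12) = 0.2083 S between n2,n0
  Y(R13) = 0.04167 S between n1,n0
  Y(R14) = 0.02674 S between n0,n2
  Iext: injects 0.00744 A into n2 (from n0)
Assemble and solve the 2×2 MNA system:
  V(n1)=0.0001850  V(n2)=0.007452

R_eq = 1.002 Ω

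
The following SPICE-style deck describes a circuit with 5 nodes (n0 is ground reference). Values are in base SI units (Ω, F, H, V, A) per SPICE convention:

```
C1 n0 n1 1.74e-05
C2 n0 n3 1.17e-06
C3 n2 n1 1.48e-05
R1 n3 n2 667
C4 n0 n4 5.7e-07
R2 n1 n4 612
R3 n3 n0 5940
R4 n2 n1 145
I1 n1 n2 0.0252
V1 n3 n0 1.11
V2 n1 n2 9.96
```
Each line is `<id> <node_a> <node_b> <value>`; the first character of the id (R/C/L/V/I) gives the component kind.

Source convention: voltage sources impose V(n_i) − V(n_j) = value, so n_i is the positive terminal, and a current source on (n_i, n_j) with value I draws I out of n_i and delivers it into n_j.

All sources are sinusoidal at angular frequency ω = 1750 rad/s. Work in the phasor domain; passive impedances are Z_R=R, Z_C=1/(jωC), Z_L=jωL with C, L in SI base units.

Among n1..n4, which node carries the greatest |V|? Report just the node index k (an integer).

2

Apply KCL at each of the 4 non-ground nodes and solve the resulting linear system.
Node n1: branches {C1, C3, R2, R4, I1, V2} → V_1 = 0.03305-0.5303j
Node n2: branches {C3, R1, R4, I1, V2} → V_2 = -9.927-0.5303j
Node n3: branches {C2, R1, R3, V1} → V_3 = 1.110+0.000j
Node n4: branches {C4, R2} → V_4 = -0.2118-0.4010j
Source currents: i(V1)=-0.01673-0.003068j, i(V2)=-0.1104-0.2588j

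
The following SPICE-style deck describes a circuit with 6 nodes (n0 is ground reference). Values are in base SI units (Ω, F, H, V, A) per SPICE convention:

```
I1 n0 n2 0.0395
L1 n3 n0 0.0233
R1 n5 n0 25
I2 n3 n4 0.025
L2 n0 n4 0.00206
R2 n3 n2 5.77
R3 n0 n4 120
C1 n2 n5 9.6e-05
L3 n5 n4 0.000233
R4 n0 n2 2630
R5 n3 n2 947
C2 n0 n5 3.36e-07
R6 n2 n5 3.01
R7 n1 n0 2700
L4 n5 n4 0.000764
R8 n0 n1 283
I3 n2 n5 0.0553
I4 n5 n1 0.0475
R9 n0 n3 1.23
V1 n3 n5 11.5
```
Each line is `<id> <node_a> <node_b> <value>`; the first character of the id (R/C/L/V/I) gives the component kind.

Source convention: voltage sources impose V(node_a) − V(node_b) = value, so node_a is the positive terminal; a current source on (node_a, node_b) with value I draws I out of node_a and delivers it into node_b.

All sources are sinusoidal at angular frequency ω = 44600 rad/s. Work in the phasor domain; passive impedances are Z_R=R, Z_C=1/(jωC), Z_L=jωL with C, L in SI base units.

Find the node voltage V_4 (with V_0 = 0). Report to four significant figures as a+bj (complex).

MNA unknowns: 5 node voltages V₁..V_5 plus 1 source current (V1)
I1: z[0]−=0.0395, z[2]+=0.0395
L1: Y=0.000-0.0009623j on G[3,0]
R1: Y=0.04000+0.000j on G[5,0]
I2: z[3]−=0.025, z[4]+=0.025
L2: Y=0.000-0.01088j on G[0,4]
R2: Y=0.1733+0.000j on G[3,2]
R3: Y=0.008333+0.000j on G[0,4]
C1: Y=0.000+4.282j on G[2,5]
L3: Y=0.000-0.09623j on G[5,4]
R4: Y=0.0003802+0.000j on G[0,2]
R5: Y=0.001056+0.000j on G[3,2]
C2: Y=0.000+0.01499j on G[0,5]
R6: Y=0.3322+0.000j on G[2,5]
R7: Y=0.0003704+0.000j on G[1,0]
L4: Y=0.000-0.02935j on G[5,4]
R8: Y=0.003534+0.000j on G[0,1]
I3: z[2]−=0.0553, z[5]+=0.0553
I4: z[5]−=0.0475, z[1]+=0.0475
R9: Y=0.8130+0.000j on G[0,3]
V1: row V3−V5=11.5, i_V1 at 3,5
solve → V1=12.17+0.000j, V2=-10.82-0.4025j, V3=0.6222+0.05667j, V4=-9.959+0.8435j, V5=-10.88+0.05667j
aux → i_V1=-2.527-0.1255j

-9.959+0.8435j V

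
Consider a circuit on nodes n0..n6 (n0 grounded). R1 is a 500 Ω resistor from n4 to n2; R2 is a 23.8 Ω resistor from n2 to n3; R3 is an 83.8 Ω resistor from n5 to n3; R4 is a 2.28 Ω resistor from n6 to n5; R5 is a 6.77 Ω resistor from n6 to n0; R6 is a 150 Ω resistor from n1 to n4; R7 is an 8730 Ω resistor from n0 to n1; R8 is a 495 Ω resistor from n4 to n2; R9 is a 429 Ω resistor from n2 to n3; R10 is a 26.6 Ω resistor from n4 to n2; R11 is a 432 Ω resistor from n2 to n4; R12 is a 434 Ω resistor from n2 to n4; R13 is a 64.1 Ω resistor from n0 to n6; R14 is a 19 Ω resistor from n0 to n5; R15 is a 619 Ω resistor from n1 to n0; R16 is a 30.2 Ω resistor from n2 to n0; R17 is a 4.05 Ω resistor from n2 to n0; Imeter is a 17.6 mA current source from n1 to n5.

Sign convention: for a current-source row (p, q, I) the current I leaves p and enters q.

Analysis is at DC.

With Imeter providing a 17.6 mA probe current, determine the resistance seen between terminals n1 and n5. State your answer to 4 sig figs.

R_eq = 139.6 Ω

Element admittances at DC:
  Y(R1) = 0.002000 S between n4,n2
  Y(R2) = 0.04202 S between n2,n3
  Y(R3) = 0.01193 S between n5,n3
  Y(R4) = 0.4386 S between n6,n5
  Y(R5) = 0.1477 S between n6,n0
  Y(R6) = 0.006667 S between n1,n4
  Y(R7) = 0.0001145 S between n0,n1
  Y(R8) = 0.002020 S between n4,n2
  Y(R9) = 0.002331 S between n2,n3
  Y(R10) = 0.03759 S between n4,n2
  Y(R11) = 0.002315 S between n2,n4
  Y(R12) = 0.002304 S between n2,n4
  Y(R13) = 0.01560 S between n0,n6
  Y(R14) = 0.05263 S between n0,n5
  Y(R15) = 0.001616 S between n1,n0
  Y(R16) = 0.03311 S between n2,n0
  Y(R17) = 0.2469 S between n2,n0
  Imeter: injects 0.0176 A into n5 (from n1)
Assemble and solve the 6×6 MNA system:
  V(n1)=-2.363  V(n2)=-0.04360  V(n3)=-0.01422  V(n4)=-0.3359  V(n5)=0.09495  V(n6)=0.06919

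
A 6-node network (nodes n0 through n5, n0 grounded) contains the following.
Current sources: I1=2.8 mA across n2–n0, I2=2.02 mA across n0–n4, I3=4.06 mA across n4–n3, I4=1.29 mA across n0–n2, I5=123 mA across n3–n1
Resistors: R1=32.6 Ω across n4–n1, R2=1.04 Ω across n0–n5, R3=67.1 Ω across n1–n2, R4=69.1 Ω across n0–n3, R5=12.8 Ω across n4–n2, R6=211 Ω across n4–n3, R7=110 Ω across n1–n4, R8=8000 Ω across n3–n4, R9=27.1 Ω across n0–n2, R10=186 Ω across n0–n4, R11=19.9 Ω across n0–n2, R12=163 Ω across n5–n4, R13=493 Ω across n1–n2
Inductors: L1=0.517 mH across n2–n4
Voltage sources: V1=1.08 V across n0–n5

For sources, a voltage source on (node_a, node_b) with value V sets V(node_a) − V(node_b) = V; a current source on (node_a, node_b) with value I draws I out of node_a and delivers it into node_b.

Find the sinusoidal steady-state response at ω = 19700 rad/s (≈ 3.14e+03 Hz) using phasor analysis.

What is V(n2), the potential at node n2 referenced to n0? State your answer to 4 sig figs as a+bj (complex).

0.7837-0.02545j V

Element admittances at ω=19700 rad/s:
  I1: injects 0.0028 A into n0 (from n2)
  Y(R1) = 0.03067+0.000j S between n4,n1
  Y(R2) = 0.9615+0.000j S between n0,n5
  Y(L1) = 0.000-0.09818j S between n2,n4
  Y(R3) = 0.01490+0.000j S between n1,n2
  Y(R4) = 0.01447+0.000j S between n0,n3
  Y(R5) = 0.07812+0.000j S between n4,n2
  Y(R6) = 0.004739+0.000j S between n4,n3
  I2: injects 0.00202 A into n4 (from n0)
  Y(R7) = 0.009091+0.000j S between n1,n4
  Y(R8) = 0.0001250+0.000j S between n3,n4
  Y(R9) = 0.03690+0.000j S between n0,n2
  I3: injects 0.00406 A into n3 (from n4)
  Y(R10) = 0.005376+0.000j S between n0,n4
  Y(R11) = 0.05025+0.000j S between n0,n2
  I4: injects 0.00129 A into n2 (from n0)
  Y(R12) = 0.006135+0.000j S between n5,n4
  I5: injects 0.123 A into n1 (from n3)
  Y(R13) = 0.002028+0.000j S between n1,n2
  V1: constraint V(n0)−V(n5) = 1.08
Assemble and solve the 6×6 MNA system:
  V(n1)=3.079+0.09506j  V(n2)=0.7837-0.02545j  V(n3)=-5.909+0.03682j  V(n4)=0.9638+0.1464j  V(n5)=-1.080+0.000j
  i(V1)=-1.051-0.0008980j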